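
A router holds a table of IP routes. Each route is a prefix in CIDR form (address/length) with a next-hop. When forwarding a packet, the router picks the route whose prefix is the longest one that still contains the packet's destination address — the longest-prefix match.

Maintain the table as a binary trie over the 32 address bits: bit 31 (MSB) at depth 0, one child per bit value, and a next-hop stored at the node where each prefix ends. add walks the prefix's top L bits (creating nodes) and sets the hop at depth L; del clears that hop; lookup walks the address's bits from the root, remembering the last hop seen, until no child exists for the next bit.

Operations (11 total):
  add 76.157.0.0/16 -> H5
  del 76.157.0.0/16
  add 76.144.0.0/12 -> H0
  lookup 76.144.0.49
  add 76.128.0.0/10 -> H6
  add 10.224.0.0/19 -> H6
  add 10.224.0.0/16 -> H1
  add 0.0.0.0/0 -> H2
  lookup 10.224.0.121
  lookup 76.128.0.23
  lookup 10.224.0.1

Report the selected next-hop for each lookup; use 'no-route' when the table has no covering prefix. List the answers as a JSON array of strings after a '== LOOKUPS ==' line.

Trace:
  add 76.157.0.0/16 -> H5 at depth 16
  - 76.157.0.0/16 clear@16
  add 76.144.0.0/12 -> H0 at depth 12
  lookup 76.144.0.49: bits 010011001001 walk d0:-→d1:-→d2:-→d3:-→d4:-→d5:-→d6:-→d7:-→d8:-→d9:-→d10:-→d11:-→d12:H0 -> H0
  add 76.128.0.0/10 -> H6 at depth 10
  add 10.224.0.0/19 -> H6 at depth 19
  add 10.224.0.0/16 -> H1 at depth 16
  add 0.0.0.0/0 -> H2 at depth 0
  lookup 10.224.0.121: bits 0000101011100000000 walk d0:H2→d1:-→d2:-→d3:-→d4:-→d5:-→d6:-→d7:-→d8:-→d9:-→d10:-→d11:-→d12:-→d13:-→d14:-→d15:-→d16:H1→d17:-→d18:-→d19:H6 -> H6
  lookup 76.128.0.23: bits 01001100100 walk d0:H2→d1:-→d2:-→d3:-→d4:-→d5:-→d6:-→d7:-→d8:-→d9:-→d10:H6→d11:- -> H6
  lookup 10.224.0.1: bits 0000101011100000000 walk d0:H2→d1:-→d2:-→d3:-→d4:-→d5:-→d6:-→d7:-→d8:-→d9:-→d10:-→d11:-→d12:-→d13:-→d14:-→d15:-→d16:H1→d17:-→d18:-→d19:H6 -> H6

== LOOKUPS ==
["H0","H6","H6","H6"]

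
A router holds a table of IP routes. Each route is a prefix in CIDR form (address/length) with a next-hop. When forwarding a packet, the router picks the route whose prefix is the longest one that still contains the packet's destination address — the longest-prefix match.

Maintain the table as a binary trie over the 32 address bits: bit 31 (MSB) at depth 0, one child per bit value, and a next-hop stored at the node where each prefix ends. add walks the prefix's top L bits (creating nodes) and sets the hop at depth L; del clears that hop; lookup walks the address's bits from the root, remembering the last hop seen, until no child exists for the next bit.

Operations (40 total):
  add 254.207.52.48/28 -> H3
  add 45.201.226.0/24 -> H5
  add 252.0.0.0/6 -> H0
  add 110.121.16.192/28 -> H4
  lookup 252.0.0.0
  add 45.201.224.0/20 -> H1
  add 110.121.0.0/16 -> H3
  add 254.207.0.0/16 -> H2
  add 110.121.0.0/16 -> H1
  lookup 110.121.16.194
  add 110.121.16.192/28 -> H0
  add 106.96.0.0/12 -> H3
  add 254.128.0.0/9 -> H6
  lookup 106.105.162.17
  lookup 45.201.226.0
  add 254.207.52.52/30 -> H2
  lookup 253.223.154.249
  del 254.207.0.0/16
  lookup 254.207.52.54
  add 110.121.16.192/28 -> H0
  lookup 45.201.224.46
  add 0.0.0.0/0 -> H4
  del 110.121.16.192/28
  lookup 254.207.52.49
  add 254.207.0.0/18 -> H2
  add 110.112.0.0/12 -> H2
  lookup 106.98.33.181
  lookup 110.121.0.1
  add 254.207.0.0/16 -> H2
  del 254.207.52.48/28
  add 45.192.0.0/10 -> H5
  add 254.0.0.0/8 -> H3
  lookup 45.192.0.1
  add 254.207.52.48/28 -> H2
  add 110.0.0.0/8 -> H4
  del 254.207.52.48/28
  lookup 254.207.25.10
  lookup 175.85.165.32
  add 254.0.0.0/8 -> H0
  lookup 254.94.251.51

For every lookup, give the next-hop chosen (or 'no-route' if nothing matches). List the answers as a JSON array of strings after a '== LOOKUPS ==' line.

Trace:
  add 254.207.52.48/28 -> H3 at depth 28
  add 45.201.226.0/24 -> H5 at depth 24
  add 252.0.0.0/6 -> H0 at depth 6
  add 110.121.16.192/28 -> H4 at depth 28
  ? 252.0.0.0  path d0:-→d1:-→d2:-→d3:-→d4:-→d5:-→d6:H0  best=H0
  add 45.201.224.0/20 -> H1 at depth 20
  add 110.121.0.0/16 -> H3 at depth 16
  add 254.207.0.0/16 -> H2 at depth 16
  add 110.121.0.0/16 -> H1 at depth 16
  ? 110.121.16.194  path d0:-→d1:-→d2:-→d3:-→d4:-→d5:-→d6:-→d7:-→d8:-→d9:-→d10:-→d11:-→d12:-→d13:-→d14:-→d15:-→d16:H1→d17:-→d18:-→d19:-→d20:-→d21:-→d22:-→d23:-→d24:-→d25:-→d26:-→d27:-→d28:H4  best=H4
  add 110.121.16.192/28 -> H0 at depth 28
  add 106.96.0.0/12 -> H3 at depth 12
  add 254.128.0.0/9 -> H6 at depth 9
  ? 106.105.162.17  path d0:-→d1:-→d2:-→d3:-→d4:-→d5:-→d6:-→d7:-→d8:-→d9:-→d10:-→d11:-→d12:H3  best=H3
  ? 45.201.226.0  path d0:-→d1:-→d2:-→d3:-→d4:-→d5:-→d6:-→d7:-→d8:-→d9:-→d10:-→d11:-→d12:-→d13:-→d14:-→d15:-→d16:-→d17:-→d18:-→d19:-→d20:H1→d21:-→d22:-→d23:-→d24:H5  best=H5
  add 254.207.52.52/30 -> H2 at depth 30
  ? 253.223.154.249  path d0:-→d1:-→d2:-→d3:-→d4:-→d5:-→d6:H0  best=H0
  del 254.207.0.0/16 (clear depth 16)
  ? 254.207.52.54  path d0:-→d1:-→d2:-→d3:-→d4:-→d5:-→d6:H0→d7:-→d8:-→d9:H6→d10:-→d11:-→d12:-→d13:-→d14:-→d15:-→d16:-→d17:-→d18:-→d19:-→d20:-→d21:-→d22:-→d23:-→d24:-→d25:-→d26:-→d27:-→d28:H3→d29:-→d30:H2  best=H2
  add 110.121.16.192/28 -> H0 at depth 28
  ? 45.201.224.46  path d0:-→d1:-→d2:-→d3:-→d4:-→d5:-→d6:-→d7:-→d8:-→d9:-→d10:-→d11:-→d12:-→d13:-→d14:-→d15:-→d16:-→d17:-→d18:-→d19:-→d20:H1→d21:-→d22:-  best=H1
  add 0.0.0.0/0 -> H4 at depth 0
  del 110.121.16.192/28 (clear depth 28)
  ? 254.207.52.49  path d0:H4→d1:-→d2:-→d3:-→d4:-→d5:-→d6:H0→d7:-→d8:-→d9:H6→d10:-→d11:-→d12:-→d13:-→d14:-→d15:-→d16:-→d17:-→d18:-→d19:-→d20:-→d21:-→d22:-→d23:-→d24:-→d25:-→d26:-→d27:-→d28:H3→d29:-  best=H3
  add 254.207.0.0/18 -> H2 at depth 18
  add 110.112.0.0/12 -> H2 at depth 12
  ? 106.98.33.181  path d0:H4→d1:-→d2:-→d3:-→d4:-→d5:-→d6:-→d7:-→d8:-→d9:-→d10:-→d11:-→d12:H3  best=H3
  ? 110.121.0.1  path d0:H4→d1:-→d2:-→d3:-→d4:-→d5:-→d6:-→d7:-→d8:-→d9:-→d10:-→d11:-→d12:H2→d13:-→d14:-→d15:-→d16:H1→d17:-→d18:-→d19:-  best=H1
  add 254.207.0.0/16 -> H2 at depth 16
  del 254.207.52.48/28 (clear depth 28)
  add 45.192.0.0/10 -> H5 at depth 10
  add 254.0.0.0/8 -> H3 at depth 8
  ? 45.192.0.1  path d0:H4→d1:-→d2:-→d3:-→d4:-→d5:-→d6:-→d7:-→d8:-→d9:-→d10:H5→d11:-→d12:-  best=H5
  add 254.207.52.48/28 -> H2 at depth 28
  add 110.0.0.0/8 -> H4 at depth 8
  del 254.207.52.48/28 (clear depth 28)
  ? 254.207.25.10  path d0:H4→d1:-→d2:-→d3:-→d4:-→d5:-→d6:H0→d7:-→d8:H3→d9:H6→d10:-→d11:-→d12:-→d13:-→d14:-→d15:-→d16:H2→d17:-→d18:H2  best=H2
  ? 175.85.165.32  path d0:H4→d1:-  best=H4
  add 254.0.0.0/8 -> H0 at depth 8
  ? 254.94.251.51  path d0:H4→d1:-→d2:-→d3:-→d4:-→d5:-→d6:H0→d7:-→d8:H0  best=H0

== LOOKUPS ==
["H0","H4","H3","H5","H0","H2","H1","H3","H3","H1","H5","H2","H4","H0"]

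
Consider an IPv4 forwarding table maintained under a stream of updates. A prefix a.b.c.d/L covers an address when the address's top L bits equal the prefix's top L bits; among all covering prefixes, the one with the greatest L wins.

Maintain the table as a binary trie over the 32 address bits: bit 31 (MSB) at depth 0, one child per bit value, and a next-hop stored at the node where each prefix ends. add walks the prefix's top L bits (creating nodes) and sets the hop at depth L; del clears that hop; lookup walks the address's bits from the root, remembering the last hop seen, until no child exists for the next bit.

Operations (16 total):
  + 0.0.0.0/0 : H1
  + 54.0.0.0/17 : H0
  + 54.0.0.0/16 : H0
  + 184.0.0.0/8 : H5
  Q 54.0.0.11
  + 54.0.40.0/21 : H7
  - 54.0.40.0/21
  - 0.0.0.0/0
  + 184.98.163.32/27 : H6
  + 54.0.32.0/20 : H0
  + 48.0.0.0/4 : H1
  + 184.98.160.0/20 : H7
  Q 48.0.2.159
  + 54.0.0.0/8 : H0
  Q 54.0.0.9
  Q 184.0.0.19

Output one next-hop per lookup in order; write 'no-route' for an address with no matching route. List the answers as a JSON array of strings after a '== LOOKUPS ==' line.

Process each operation:
  add 0.0.0.0/0 -> H1 at depth 0
  add 54.0.0.0/17 -> H0 at depth 17
  add 54.0.0.0/16 -> H0 at depth 16
  add 184.0.0.0/8 -> H5 at depth 8
  lookup 54.0.0.11: bits 00110110000000000 walk d0:H1→d1:-→d2:-→d3:-→d4:-→d5:-→d6:-→d7:-→d8:-→d9:-→d10:-→d11:-→d12:-→d13:-→d14:-→d15:-→d16:H0→d17:H0 -> H0
  add 54.0.40.0/21 -> H7 at depth 21
  - 54.0.40.0/21 clear@21
  - 0.0.0.0/0 clear@0
  add 184.98.163.32/27 -> H6 at depth 27
  add 54.0.32.0/20 -> H0 at depth 20
  add 48.0.0.0/4 -> H1 at depth 4
  add 184.98.160.0/20 -> H7 at depth 20
  lookup 48.0.2.159: bits 00110 walk d0:-→d1:-→d2:-→d3:-→d4:H1→d5:- -> H1
  add 54.0.0.0/8 -> H0 at depth 8
  lookup 54.0.0.9: bits 001101100000000000 walk d0:-→d1:-→d2:-→d3:-→d4:H1→d5:-→d6:-→d7:-→d8:H0→d9:-→d10:-→d11:-→d12:-→d13:-→d14:-→d15:-→d16:H0→d17:H0→d18:- -> H0
  lookup 184.0.0.19: bits 101110000 walk d0:-→d1:-→d2:-→d3:-→d4:-→d5:-→d6:-→d7:-→d8:H5→d9:- -> H5

== LOOKUPS ==
["H0","H1","H0","H5"]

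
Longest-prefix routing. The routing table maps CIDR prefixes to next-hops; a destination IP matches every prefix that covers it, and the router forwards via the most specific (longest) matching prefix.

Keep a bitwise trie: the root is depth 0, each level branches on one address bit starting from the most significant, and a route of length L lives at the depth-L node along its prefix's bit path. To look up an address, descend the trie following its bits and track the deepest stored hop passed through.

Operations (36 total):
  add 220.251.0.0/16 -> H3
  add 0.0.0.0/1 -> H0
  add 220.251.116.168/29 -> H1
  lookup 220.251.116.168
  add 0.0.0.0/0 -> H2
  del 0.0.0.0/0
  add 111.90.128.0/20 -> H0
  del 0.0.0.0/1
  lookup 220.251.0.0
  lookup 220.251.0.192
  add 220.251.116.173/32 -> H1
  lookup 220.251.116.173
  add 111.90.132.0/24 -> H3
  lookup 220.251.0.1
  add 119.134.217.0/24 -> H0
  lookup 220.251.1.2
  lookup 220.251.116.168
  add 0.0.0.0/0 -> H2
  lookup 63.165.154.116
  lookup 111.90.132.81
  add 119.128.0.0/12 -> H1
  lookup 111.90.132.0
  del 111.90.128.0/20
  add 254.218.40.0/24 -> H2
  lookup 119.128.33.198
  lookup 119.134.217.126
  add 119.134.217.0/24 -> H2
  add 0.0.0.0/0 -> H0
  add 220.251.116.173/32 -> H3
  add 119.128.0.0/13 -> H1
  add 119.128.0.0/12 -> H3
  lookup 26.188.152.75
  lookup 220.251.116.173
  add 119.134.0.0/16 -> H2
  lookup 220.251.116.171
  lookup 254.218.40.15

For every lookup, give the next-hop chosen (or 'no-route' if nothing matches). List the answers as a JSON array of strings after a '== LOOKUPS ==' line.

Process each operation:
  add 220.251.0.0/16 -> H3 at depth 16
  add 0.0.0.0/1 -> H0 at depth 1
  add 220.251.116.168/29 -> H1 at depth 29
  ? 220.251.116.168  path d0:-→d1:-→d2:-→d3:-→d4:-→d5:-→d6:-→d7:-→d8:-→d9:-→d10:-→d11:-→d12:-→d13:-→d14:-→d15:-→d16:H3→d17:-→d18:-→d19:-→d20:-→d21:-→d22:-→d23:-→d24:-→d25:-→d26:-→d27:-→d28:-→d29:H1  best=H1
  add 0.0.0.0/0 -> H2 at depth 0
  - 0.0.0.0/0 clear@0
  add 111.90.128.0/20 -> H0 at depth 20
  - 0.0.0.0/1 clear@1
  ? 220.251.0.0  path d0:-→d1:-→d2:-→d3:-→d4:-→d5:-→d6:-→d7:-→d8:-→d9:-→d10:-→d11:-→d12:-→d13:-→d14:-→d15:-→d16:H3→d17:-  best=H3
  ? 220.251.0.192  path d0:-→d1:-→d2:-→d3:-→d4:-→d5:-→d6:-→d7:-→d8:-→d9:-→d10:-→d11:-→d12:-→d13:-→d14:-→d15:-→d16:H3→d17:-  best=H3
  add 220.251.116.173/32 -> H1 at depth 32
  ? 220.251.116.173  path d0:-→d1:-→d2:-→d3:-→d4:-→d5:-→d6:-→d7:-→d8:-→d9:-→d10:-→d11:-→d12:-→d13:-→d14:-→d15:-→d16:H3→d17:-→d18:-→d19:-→d20:-→d21:-→d22:-→d23:-→d24:-→d25:-→d26:-→d27:-→d28:-→d29:H1→d30:-→d31:-→d32:H1  best=H1
  add 111.90.132.0/24 -> H3 at depth 24
  ? 220.251.0.1  path d0:-→d1:-→d2:-→d3:-→d4:-→d5:-→d6:-→d7:-→d8:-→d9:-→d10:-→d11:-→d12:-→d13:-→d14:-→d15:-→d16:H3→d17:-  best=H3
  add 119.134.217.0/24 -> H0 at depth 24
  ? 220.251.1.2  path d0:-→d1:-→d2:-→d3:-→d4:-→d5:-→d6:-→d7:-→d8:-→d9:-→d10:-→d11:-→d12:-→d13:-→d14:-→d15:-→d16:H3→d17:-  best=H3
  ? 220.251.116.168  path d0:-→d1:-→d2:-→d3:-→d4:-→d5:-→d6:-→d7:-→d8:-→d9:-→d10:-→d11:-→d12:-→d13:-→d14:-→d15:-→d16:H3→d17:-→d18:-→d19:-→d20:-→d21:-→d22:-→d23:-→d24:-→d25:-→d26:-→d27:-→d28:-→d29:H1  best=H1
  add 0.0.0.0/0 -> H2 at depth 0
  ? 63.165.154.116  path d0:H2→d1:-  best=H2
  ? 111.90.132.81  path d0:H2→d1:-→d2:-→d3:-→d4:-→d5:-→d6:-→d7:-→d8:-→d9:-→d10:-→d11:-→d12:-→d13:-→d14:-→d15:-→d16:-→d17:-→d18:-→d19:-→d20:H0→d21:-→d22:-→d23:-→d24:H3  best=H3
  add 119.128.0.0/12 -> H1 at depth 12
  ? 111.90.132.0  path d0:H2→d1:-→d2:-→d3:-→d4:-→d5:-→d6:-→d7:-→d8:-→d9:-→d10:-→d11:-→d12:-→d13:-→d14:-→d15:-→d16:-→d17:-→d18:-→d19:-→d20:H0→d21:-→d22:-→d23:-→d24:H3  best=H3
  - 111.90.128.0/20 clear@20
  add 254.218.40.0/24 -> H2 at depth 24
  ? 119.128.33.198  path d0:H2→d1:-→d2:-→d3:-→d4:-→d5:-→d6:-→d7:-→d8:-→d9:-→d10:-→d11:-→d12:H1→d13:-  best=H1
  ? 119.134.217.126  path d0:H2→d1:-→d2:-→d3:-→d4:-→d5:-→d6:-→d7:-→d8:-→d9:-→d10:-→d11:-→d12:H1→d13:-→d14:-→d15:-→d16:-→d17:-→d18:-→d19:-→d20:-→d21:-→d22:-→d23:-→d24:H0  best=H0
  add 119.134.217.0/24 -> H2 at depth 24
  add 0.0.0.0/0 -> H0 at depth 0
  add 220.251.116.173/32 -> H3 at depth 32
  add 119.128.0.0/13 -> H1 at depth 13
  add 119.128.0.0/12 -> H3 at depth 12
  ? 26.188.152.75  path d0:H0→d1:-  best=H0
  ? 220.251.116.173  path d0:H0→d1:-→d2:-→d3:-→d4:-→d5:-→d6:-→d7:-→d8:-→d9:-→d10:-→d11:-→d12:-→d13:-→d14:-→d15:-→d16:H3→d17:-→d18:-→d19:-→d20:-→d21:-→d22:-→d23:-→d24:-→d25:-→d26:-→d27:-→d28:-→d29:H1→d30:-→d31:-→d32:H3  best=H3
  add 119.134.0.0/16 -> H2 at depth 16
  ? 220.251.116.171  path d0:H0→d1:-→d2:-→d3:-→d4:-→d5:-→d6:-→d7:-→d8:-→d9:-→d10:-→d11:-→d12:-→d13:-→d14:-→d15:-→d16:H3→d17:-→d18:-→d19:-→d20:-→d21:-→d22:-→d23:-→d24:-→d25:-→d26:-→d27:-→d28:-→d29:H1  best=H1
  ? 254.218.40.15  path d0:H0→d1:-→d2:-→d3:-→d4:-→d5:-→d6:-→d7:-→d8:-→d9:-→d10:-→d11:-→d12:-→d13:-→d14:-→d15:-→d16:-→d17:-→d18:-→d19:-→d20:-→d21:-→d22:-→d23:-→d24:H2  best=H2

== LOOKUPS ==
["H1","H3","H3","H1","H3","H3","H1","H2","H3","H3","H1","H0","H0","H3","H1","H2"]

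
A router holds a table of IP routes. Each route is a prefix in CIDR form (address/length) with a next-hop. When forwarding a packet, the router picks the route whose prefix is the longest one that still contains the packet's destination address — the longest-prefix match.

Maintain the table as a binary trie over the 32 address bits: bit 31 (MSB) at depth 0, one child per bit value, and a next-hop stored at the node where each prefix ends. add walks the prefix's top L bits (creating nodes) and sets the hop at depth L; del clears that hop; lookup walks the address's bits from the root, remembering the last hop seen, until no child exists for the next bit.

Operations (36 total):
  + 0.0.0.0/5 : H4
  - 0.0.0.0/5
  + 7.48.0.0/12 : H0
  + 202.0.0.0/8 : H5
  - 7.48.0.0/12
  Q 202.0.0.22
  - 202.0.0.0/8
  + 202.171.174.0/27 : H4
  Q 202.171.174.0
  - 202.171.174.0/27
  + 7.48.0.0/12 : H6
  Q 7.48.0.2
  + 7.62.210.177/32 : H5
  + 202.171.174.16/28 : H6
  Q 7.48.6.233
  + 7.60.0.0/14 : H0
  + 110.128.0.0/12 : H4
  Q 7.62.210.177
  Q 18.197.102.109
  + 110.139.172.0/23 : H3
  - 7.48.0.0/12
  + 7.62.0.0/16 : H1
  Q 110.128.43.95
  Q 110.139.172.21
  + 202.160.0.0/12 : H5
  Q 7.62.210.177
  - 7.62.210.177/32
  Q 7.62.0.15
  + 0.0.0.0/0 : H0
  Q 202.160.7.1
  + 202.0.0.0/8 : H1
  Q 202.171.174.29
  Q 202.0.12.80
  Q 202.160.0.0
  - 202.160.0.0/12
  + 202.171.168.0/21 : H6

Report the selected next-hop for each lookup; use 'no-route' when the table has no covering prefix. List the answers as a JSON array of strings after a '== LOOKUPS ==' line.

Trace:
  add 0.0.0.0/5 -> H4 at depth 5
  del 0.0.0.0/5 (clear depth 5)
  add 7.48.0.0/12 -> H0 at depth 12
  add 202.0.0.0/8 -> H5 at depth 8
  del 7.48.0.0/12 (clear depth 12)
  ? 202.0.0.22  path d0:-→d1:-→d2:-→d3:-→d4:-→d5:-→d6:-→d7:-→d8:H5  best=H5
  del 202.0.0.0/8 (clear depth 8)
  add 202.171.174.0/27 -> H4 at depth 27
  ? 202.171.174.0  path d0:-→d1:-→d2:-→d3:-→d4:-→d5:-→d6:-→d7:-→d8:-→d9:-→d10:-→d11:-→d12:-→d13:-→d14:-→d15:-→d16:-→d17:-→d18:-→d19:-→d20:-→d21:-→d22:-→d23:-→d24:-→d25:-→d26:-→d27:H4  best=H4
  del 202.171.174.0/27 (clear depth 27)
  add 7.48.0.0/12 -> H6 at depth 12
  ? 7.48.0.2  path d0:-→d1:-→d2:-→d3:-→d4:-→d5:-→d6:-→d7:-→d8:-→d9:-→d10:-→d11:-→d12:H6  best=H6
  add 7.62.210.177/32 -> H5 at depth 32
  add 202.171.174.16/28 -> H6 at depth 28
  ? 7.48.6.233  path d0:-→d1:-→d2:-→d3:-→d4:-→d5:-→d6:-→d7:-→d8:-→d9:-→d10:-→d11:-→d12:H6  best=H6
  add 7.60.0.0/14 -> H0 at depth 14
  add 110.128.0.0/12 -> H4 at depth 12
  ? 7.62.210.177  path d0:-→d1:-→d2:-→d3:-→d4:-→d5:-→d6:-→d7:-→d8:-→d9:-→d10:-→d11:-→d12:H6→d13:-→d14:H0→d15:-→d16:-→d17:-→d18:-→d19:-→d20:-→d21:-→d22:-→d23:-→d24:-→d25:-→d26:-→d27:-→d28:-→d29:-→d30:-→d31:-→d32:H5  best=H5
  ? 18.197.102.109  path d0:-→d1:-→d2:-→d3:-  best=no-route
  add 110.139.172.0/23 -> H3 at depth 23
  del 7.48.0.0/12 (clear depth 12)
  add 7.62.0.0/16 -> H1 at depth 16
  ? 110.128.43.95  path d0:-→d1:-→d2:-→d3:-→d4:-→d5:-→d6:-→d7:-→d8:-→d9:-→d10:-→d11:-→d12:H4  best=H4
  ? 110.139.172.21  path d0:-→d1:-→d2:-→d3:-→d4:-→d5:-→d6:-→d7:-→d8:-→d9:-→d10:-→d11:-→d12:H4→d13:-→d14:-→d15:-→d16:-→d17:-→d18:-→d19:-→d20:-→d21:-→d22:-→d23:H3  best=H3
  add 202.160.0.0/12 -> H5 at depth 12
  ? 7.62.210.177  path d0:-→d1:-→d2:-→d3:-→d4:-→d5:-→d6:-→d7:-→d8:-→d9:-→d10:-→d11:-→d12:-→d13:-→d14:H0→d15:-→d16:H1→d17:-→d18:-→d19:-→d20:-→d21:-→d22:-→d23:-→d24:-→d25:-→d26:-→d27:-→d28:-→d29:-→d30:-→d31:-→d32:H5  best=H5
  del 7.62.210.177/32 (clear depth 32)
  ? 7.62.0.15  path d0:-→d1:-→d2:-→d3:-→d4:-→d5:-→d6:-→d7:-→d8:-→d9:-→d10:-→d11:-→d12:-→d13:-→d14:H0→d15:-→d16:H1  best=H1
  add 0.0.0.0/0 -> H0 at depth 0
  ? 202.160.7.1  path d0:H0→d1:-→d2:-→d3:-→d4:-→d5:-→d6:-→d7:-→d8:-→d9:-→d10:-→d11:-→d12:H5  best=H5
  add 202.0.0.0/8 -> H1 at depth 8
  ? 202.171.174.29  path d0:H0→d1:-→d2:-→d3:-→d4:-→d5:-→d6:-→d7:-→d8:H1→d9:-→d10:-→d11:-→d12:H5→d13:-→d14:-→d15:-→d16:-→d17:-→d18:-→d19:-→d20:-→d21:-→d22:-→d23:-→d24:-→d25:-→d26:-→d27:-→d28:H6  best=H6
  ? 202.0.12.80  path d0:H0→d1:-→d2:-→d3:-→d4:-→d5:-→d6:-→d7:-→d8:H1  best=H1
  ? 202.160.0.0  path d0:H0→d1:-→d2:-→d3:-→d4:-→d5:-→d6:-→d7:-→d8:H1→d9:-→d10:-→d11:-→d12:H5  best=H5
  del 202.160.0.0/12 (clear depth 12)
  add 202.171.168.0/21 -> H6 at depth 21

== LOOKUPS ==
["H5","H4","H6","H6","H5","no-route","H4","H3","H5","H1","H5","H6","H1","H5"]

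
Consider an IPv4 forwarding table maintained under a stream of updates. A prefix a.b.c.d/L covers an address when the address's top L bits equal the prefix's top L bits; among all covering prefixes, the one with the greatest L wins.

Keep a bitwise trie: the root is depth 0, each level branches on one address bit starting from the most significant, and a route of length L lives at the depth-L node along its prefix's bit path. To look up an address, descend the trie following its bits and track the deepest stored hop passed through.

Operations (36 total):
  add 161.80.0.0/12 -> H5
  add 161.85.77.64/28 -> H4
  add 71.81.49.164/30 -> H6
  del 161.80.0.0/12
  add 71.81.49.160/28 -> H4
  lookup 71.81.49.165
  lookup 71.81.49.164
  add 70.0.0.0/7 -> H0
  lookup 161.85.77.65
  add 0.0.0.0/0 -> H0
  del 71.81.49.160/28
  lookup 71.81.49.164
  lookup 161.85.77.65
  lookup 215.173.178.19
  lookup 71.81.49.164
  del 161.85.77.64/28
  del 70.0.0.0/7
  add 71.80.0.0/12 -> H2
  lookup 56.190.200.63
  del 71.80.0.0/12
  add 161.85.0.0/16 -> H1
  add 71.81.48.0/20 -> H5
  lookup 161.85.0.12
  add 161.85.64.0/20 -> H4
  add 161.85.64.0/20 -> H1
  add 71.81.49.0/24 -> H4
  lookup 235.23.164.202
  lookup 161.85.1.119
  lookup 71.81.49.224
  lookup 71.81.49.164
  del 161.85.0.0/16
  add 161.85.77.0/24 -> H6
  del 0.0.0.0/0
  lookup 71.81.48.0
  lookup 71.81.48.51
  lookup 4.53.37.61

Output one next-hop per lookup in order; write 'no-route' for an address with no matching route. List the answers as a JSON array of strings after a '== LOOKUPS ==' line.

Trace:
  add 161.80.0.0/12 -> H5 at depth 12
  add 161.85.77.64/28 -> H4 at depth 28
  add 71.81.49.164/30 -> H6 at depth 30
  del 161.80.0.0/12 (clear depth 12)
  add 71.81.49.160/28 -> H4 at depth 28
  Q 71.81.49.165: descend 010001110101000100110001101001 ; hops seen [H4,H6] ; pick H6
  Q 71.81.49.164: descend 010001110101000100110001101001 ; hops seen [H4,H6] ; pick H6
  add 70.0.0.0/7 -> H0 at depth 7
  Q 161.85.77.65: descend 1010000101010101010011010100 ; hops seen [H4] ; pick H4
  add 0.0.0.0/0 -> H0 at depth 0
  del 71.81.49.160/28 (clear depth 28)
  Q 71.81.49.164: descend 010001110101000100110001101001 ; hops seen [H0,H0,H6] ; pick H6
  Q 161.85.77.65: descend 1010000101010101010011010100 ; hops seen [H0,H4] ; pick H4
  Q 215.173.178.19: descend 1 ; hops seen [H0] ; pick H0
  Q 71.81.49.164: descend 010001110101000100110001101001 ; hops seen [H0,H0,H6] ; pick H6
  del 161.85.77.64/28 (clear depth 28)
  del 70.0.0.0/7 (clear depth 7)
  add 71.80.0.0/12 -> H2 at depth 12
  Q 56.190.200.63: descend 0 ; hops seen [H0] ; pick H0
  del 71.80.0.0/12 (clear depth 12)
  add 161.85.0.0/16 -> H1 at depth 16
  add 71.81.48.0/20 -> H5 at depth 20
  Q 161.85.0.12: descend 10100001010101010 ; hops seen [H0,H1] ; pick H1
  add 161.85.64.0/20 -> H4 at depth 20
  add 161.85.64.0/20 -> H1 at depth 20
  add 71.81.49.0/24 -> H4 at depth 24
  Q 235.23.164.202: descend 1 ; hops seen [H0] ; pick H0
  Q 161.85.1.119: descend 10100001010101010 ; hops seen [H0,H1] ; pick H1
  Q 71.81.49.224: descend 0100011101010001001100011 ; hops seen [H0,H5,H4] ; pick H4
  Q 71.81.49.164: descend 010001110101000100110001101001 ; hops seen [H0,H5,H4,H6] ; pick H6
  del 161.85.0.0/16 (clear depth 16)
  add 161.85.77.0/24 -> H6 at depth 24
  del 0.0.0.0/0 (clear depth 0)
  Q 71.81.48.0: descend 01000111010100010011000 ; hops seen [H5] ; pick H5
  Q 71.81.48.51: descend 01000111010100010011000 ; hops seen [H5] ; pick H5
  Q 4.53.37.61: descend 0 ; hops seen [∅] ; pick no-route

== LOOKUPS ==
["H6","H6","H4","H6","H4","H0","H6","H0","H1","H0","H1","H4","H6","H5","H5","no-route"]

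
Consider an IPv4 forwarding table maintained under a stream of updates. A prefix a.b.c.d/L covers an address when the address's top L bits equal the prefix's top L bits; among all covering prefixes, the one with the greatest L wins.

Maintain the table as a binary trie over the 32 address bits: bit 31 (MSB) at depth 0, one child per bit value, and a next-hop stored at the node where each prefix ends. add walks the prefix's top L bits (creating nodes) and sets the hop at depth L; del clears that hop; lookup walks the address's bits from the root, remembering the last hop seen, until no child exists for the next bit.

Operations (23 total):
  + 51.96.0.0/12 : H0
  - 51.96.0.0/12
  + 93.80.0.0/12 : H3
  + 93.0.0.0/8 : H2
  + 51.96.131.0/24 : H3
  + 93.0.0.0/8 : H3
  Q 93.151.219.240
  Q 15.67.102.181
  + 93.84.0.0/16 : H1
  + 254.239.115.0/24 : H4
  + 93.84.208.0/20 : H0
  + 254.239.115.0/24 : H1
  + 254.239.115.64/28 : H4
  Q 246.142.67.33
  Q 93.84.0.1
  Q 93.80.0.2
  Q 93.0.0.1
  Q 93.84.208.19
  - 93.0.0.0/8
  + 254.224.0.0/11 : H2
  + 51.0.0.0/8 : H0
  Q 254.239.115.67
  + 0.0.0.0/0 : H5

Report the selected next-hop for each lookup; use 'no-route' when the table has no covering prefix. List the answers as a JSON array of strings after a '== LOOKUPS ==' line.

Process each operation:
  + 51.96.0.0/12 (H0) depth=12
  del 51.96.0.0/12 (clear depth 12)
  + 93.80.0.0/12 (H3) depth=12
  + 93.0.0.0/8 (H2) depth=8
  + 51.96.131.0/24 (H3) depth=24
  + 93.0.0.0/8 (H3) depth=8
  ? 93.151.219.240  path d0:-→d1:-→d2:-→d3:-→d4:-→d5:-→d6:-→d7:-→d8:H3  best=H3
  ? 15.67.102.181  path d0:-→d1:-→d2:-  best=no-route
  + 93.84.0.0/16 (H1) depth=16
  + 254.239.115.0/24 (H4) depth=24
  + 93.84.208.0/20 (H0) depth=20
  + 254.239.115.0/24 (H1) depth=24
  + 254.239.115.64/28 (H4) depth=28
  ? 246.142.67.33  path d0:-→d1:-→d2:-→d3:-→d4:-  best=no-route
  ? 93.84.0.1  path d0:-→d1:-→d2:-→d3:-→d4:-→d5:-→d6:-→d7:-→d8:H3→d9:-→d10:-→d11:-→d12:H3→d13:-→d14:-→d15:-→d16:H1  best=H1
  ? 93.80.0.2  path d0:-→d1:-→d2:-→d3:-→d4:-→d5:-→d6:-→d7:-→d8:H3→d9:-→d10:-→d11:-→d12:H3→d13:-  best=H3
  ? 93.0.0.1  path d0:-→d1:-→d2:-→d3:-→d4:-→d5:-→d6:-→d7:-→d8:H3→d9:-  best=H3
  ? 93.84.208.19  path d0:-→d1:-→d2:-→d3:-→d4:-→d5:-→d6:-→d7:-→d8:H3→d9:-→d10:-→d11:-→d12:H3→d13:-→d14:-→d15:-→d16:H1→d17:-→d18:-→d19:-→d20:H0  best=H0
  del 93.0.0.0/8 (clear depth 8)
  + 254.224.0.0/11 (H2) depth=11
  + 51.0.0.0/8 (H0) depth=8
  ? 254.239.115.67  path d0:-→d1:-→d2:-→d3:-→d4:-→d5:-→d6:-→d7:-→d8:-→d9:-→d10:-→d11:H2→d12:-→d13:-→d14:-→d15:-→d16:-→d17:-→d18:-→d19:-→d20:-→d21:-→d22:-→d23:-→d24:H1→d25:-→d26:-→d27:-→d28:H4  best=H4
  + 0.0.0.0/0 (H5) depth=0

== LOOKUPS ==
["H3","no-route","no-route","H1","H3","H3","H0","H4"]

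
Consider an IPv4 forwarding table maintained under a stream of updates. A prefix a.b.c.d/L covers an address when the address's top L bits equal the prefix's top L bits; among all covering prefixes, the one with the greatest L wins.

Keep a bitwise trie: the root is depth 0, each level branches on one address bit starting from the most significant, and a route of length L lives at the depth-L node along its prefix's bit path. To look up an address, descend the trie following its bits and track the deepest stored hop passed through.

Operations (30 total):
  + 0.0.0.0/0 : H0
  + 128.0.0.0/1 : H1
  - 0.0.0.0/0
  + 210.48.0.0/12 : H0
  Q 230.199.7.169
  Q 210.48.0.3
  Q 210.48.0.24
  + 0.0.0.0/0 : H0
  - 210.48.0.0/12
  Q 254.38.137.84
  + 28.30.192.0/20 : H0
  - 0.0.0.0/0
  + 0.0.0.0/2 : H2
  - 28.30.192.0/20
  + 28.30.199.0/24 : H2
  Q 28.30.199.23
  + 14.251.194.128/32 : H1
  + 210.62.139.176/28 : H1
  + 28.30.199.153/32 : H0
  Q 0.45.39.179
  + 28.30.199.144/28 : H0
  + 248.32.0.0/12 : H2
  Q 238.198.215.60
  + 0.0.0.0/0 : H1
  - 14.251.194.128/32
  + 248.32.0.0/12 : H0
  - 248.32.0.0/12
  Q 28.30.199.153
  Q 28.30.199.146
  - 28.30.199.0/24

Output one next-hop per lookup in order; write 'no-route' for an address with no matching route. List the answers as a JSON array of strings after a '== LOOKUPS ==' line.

Trace:
  + 0.0.0.0/0 (H0) depth=0
  + 128.0.0.0/1 (H1) depth=1
  - 0.0.0.0/0 clear@0
  + 210.48.0.0/12 (H0) depth=12
  Q 230.199.7.169: descend 11 ; hops seen [H1] ; pick H1
  Q 210.48.0.3: descend 110100100011 ; hops seen [H1,H0] ; pick H0
  Q 210.48.0.24: descend 110100100011 ; hops seen [H1,H0] ; pick H0
  + 0.0.0.0/0 (H0) depth=0
  - 210.48.0.0/12 clear@12
  Q 254.38.137.84: descend 11 ; hops seen [H0,H1] ; pick H1
  + 28.30.192.0/20 (H0) depth=20
  - 0.0.0.0/0 clear@0
  + 0.0.0.0/2 (H2) depth=2
  - 28.30.192.0/20 clear@20
  + 28.30.199.0/24 (H2) depth=24
  Q 28.30.199.23: descend 000111000001111011000111 ; hops seen [H2,H2] ; pick H2
  + 14.251.194.128/32 (H1) depth=32
  + 210.62.139.176/28 (H1) depth=28
  + 28.30.199.153/32 (H0) depth=32
  Q 0.45.39.179: descend 0000 ; hops seen [H2] ; pick H2
  + 28.30.199.144/28 (H0) depth=28
  + 248.32.0.0/12 (H2) depth=12
  Q 238.198.215.60: descend 111 ; hops seen [H1] ; pick H1
  + 0.0.0.0/0 (H1) depth=0
  - 14.251.194.128/32 clear@32
  + 248.32.0.0/12 (H0) depth=12
  - 248.32.0.0/12 clear@12
  Q 28.30.199.153: descend 00011100000111101100011110011001 ; hops seen [H1,H2,H2,H0,H0] ; pick H0
  Q 28.30.199.146: descend 0001110000011110110001111001 ; hops seen [H1,H2,H2,H0] ; pick H0
  - 28.30.199.0/24 clear@24

== LOOKUPS ==
["H1","H0","H0","H1","H2","H2","H1","H0","H0"]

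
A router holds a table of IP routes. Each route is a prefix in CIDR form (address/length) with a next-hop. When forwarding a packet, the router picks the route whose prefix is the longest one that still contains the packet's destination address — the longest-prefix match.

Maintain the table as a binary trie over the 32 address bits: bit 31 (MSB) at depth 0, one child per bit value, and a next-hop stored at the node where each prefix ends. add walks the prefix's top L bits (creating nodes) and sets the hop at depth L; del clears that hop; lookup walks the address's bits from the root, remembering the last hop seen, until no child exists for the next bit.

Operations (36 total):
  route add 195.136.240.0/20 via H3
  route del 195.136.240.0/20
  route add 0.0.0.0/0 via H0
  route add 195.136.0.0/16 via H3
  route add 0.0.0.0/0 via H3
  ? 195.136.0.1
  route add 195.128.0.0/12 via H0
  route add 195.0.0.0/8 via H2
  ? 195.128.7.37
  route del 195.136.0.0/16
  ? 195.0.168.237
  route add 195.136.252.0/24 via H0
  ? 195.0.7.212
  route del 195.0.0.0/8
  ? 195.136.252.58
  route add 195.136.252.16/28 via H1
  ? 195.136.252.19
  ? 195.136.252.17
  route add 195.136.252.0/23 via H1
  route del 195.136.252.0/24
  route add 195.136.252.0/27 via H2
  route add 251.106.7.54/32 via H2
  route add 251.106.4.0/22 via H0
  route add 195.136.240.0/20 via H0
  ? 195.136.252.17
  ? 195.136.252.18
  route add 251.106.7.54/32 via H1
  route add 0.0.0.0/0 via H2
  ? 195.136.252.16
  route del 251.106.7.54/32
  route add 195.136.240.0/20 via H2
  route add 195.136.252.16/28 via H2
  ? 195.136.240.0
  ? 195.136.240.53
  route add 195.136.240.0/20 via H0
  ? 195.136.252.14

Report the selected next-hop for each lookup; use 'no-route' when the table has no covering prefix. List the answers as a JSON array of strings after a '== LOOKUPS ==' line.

Apply in order:
  + 195.136.240.0/20 (H3) depth=20
  del 195.136.240.0/20 (clear depth 20)
  + 0.0.0.0/0 (H0) depth=0
  + 195.136.0.0/16 (H3) depth=16
  + 0.0.0.0/0 (H3) depth=0
  ? 195.136.0.1  path d0:H3→d1:-→d2:-→d3:-→d4:-→d5:-→d6:-→d7:-→d8:-→d9:-→d10:-→d11:-→d12:-→d13:-→d14:-→d15:-→d16:H3  best=H3
  + 195.128.0.0/12 (H0) depth=12
  + 195.0.0.0/8 (H2) depth=8
  ? 195.128.7.37  path d0:H3→d1:-→d2:-→d3:-→d4:-→d5:-→d6:-→d7:-→d8:H2→d9:-→d10:-→d11:-→d12:H0  best=H0
  del 195.136.0.0/16 (clear depth 16)
  ? 195.0.168.237  path d0:H3→d1:-→d2:-→d3:-→d4:-→d5:-→d6:-→d7:-→d8:H2  best=H2
  + 195.136.252.0/24 (H0) depth=24
  ? 195.0.7.212  path d0:H3→d1:-→d2:-→d3:-→d4:-→d5:-→d6:-→d7:-→d8:H2  best=H2
  del 195.0.0.0/8 (clear depth 8)
  ? 195.136.252.58  path d0:H3→d1:-→d2:-→d3:-→d4:-→d5:-→d6:-→d7:-→d8:-→d9:-→d10:-→d11:-→d12:H0→d13:-→d14:-→d15:-→d16:-→d17:-→d18:-→d19:-→d20:-→d21:-→d22:-→d23:-→d24:H0  best=H0
  + 195.136.252.16/28 (H1) depth=28
  ? 195.136.252.19  path d0:H3→d1:-→d2:-→d3:-→d4:-→d5:-→d6:-→d7:-→d8:-→d9:-→d10:-→d11:-→d12:H0→d13:-→d14:-→d15:-→d16:-→d17:-→d18:-→d19:-→d20:-→d21:-→d22:-→d23:-→d24:H0→d25:-→d26:-→d27:-→d28:H1  best=H1
  ? 195.136.252.17  path d0:H3→d1:-→d2:-→d3:-→d4:-→d5:-→d6:-→d7:-→d8:-→d9:-→d10:-→d11:-→d12:H0→d13:-→d14:-→d15:-→d16:-→d17:-→d18:-→d19:-→d20:-→d21:-→d22:-→d23:-→d24:H0→d25:-→d26:-→d27:-→d28:H1  best=H1
  + 195.136.252.0/23 (H1) depth=23
  del 195.136.252.0/24 (clear depth 24)
  + 195.136.252.0/27 (H2) depth=27
  + 251.106.7.54/32 (H2) depth=32
  + 251.106.4.0/22 (H0) depth=22
  + 195.136.240.0/20 (H0) depth=20
  ? 195.136.252.17  path d0:H3→d1:-→d2:-→d3:-→d4:-→d5:-→d6:-→d7:-→d8:-→d9:-→d10:-→d11:-→d12:H0→d13:-→d14:-→d15:-→d16:-→d17:-→d18:-→d19:-→d20:H0→d21:-→d22:-→d23:H1→d24:-→d25:-→d26:-→d27:H2→d28:H1  best=H1
  ? 195.136.252.18  path d0:H3→d1:-→d2:-→d3:-→d4:-→d5:-→d6:-→d7:-→d8:-→d9:-→d10:-→d11:-→d12:H0→d13:-→d14:-→d15:-→d16:-→d17:-→d18:-→d19:-→d20:H0→d21:-→d22:-→d23:H1→d24:-→d25:-→d26:-→d27:H2→d28:H1  best=H1
  + 251.106.7.54/32 (H1) depth=32
  + 0.0.0.0/0 (H2) depth=0
  ? 195.136.252.16  path d0:H2→d1:-→d2:-→d3:-→d4:-→d5:-→d6:-→d7:-→d8:-→d9:-→d10:-→d11:-→d12:H0→d13:-→d14:-→d15:-→d16:-→d17:-→d18:-→d19:-→d20:H0→d21:-→d22:-→d23:H1→d24:-→d25:-→d26:-→d27:H2→d28:H1  best=H1
  del 251.106.7.54/32 (clear depth 32)
  + 195.136.240.0/20 (H2) depth=20
  + 195.136.252.16/28 (H2) depth=28
  ? 195.136.240.0  path d0:H2→d1:-→d2:-→d3:-→d4:-→d5:-→d6:-→d7:-→d8:-→d9:-→d10:-→d11:-→d12:H0→d13:-→d14:-→d15:-→d16:-→d17:-→d18:-→d19:-→d20:H2  best=H2
  ? 195.136.240.53  path d0:H2→d1:-→d2:-→d3:-→d4:-→d5:-→d6:-→d7:-→d8:-→d9:-→d10:-→d11:-→d12:H0→d13:-→d14:-→d15:-→d16:-→d17:-→d18:-→d19:-→d20:H2  best=H2
  + 195.136.240.0/20 (H0) depth=20
  ? 195.136.252.14  path d0:H2→d1:-→d2:-→d3:-→d4:-→d5:-→d6:-→d7:-→d8:-→d9:-→d10:-→d11:-→d12:H0→d13:-→d14:-→d15:-→d16:-→d17:-→d18:-→d19:-→d20:H0→d21:-→d22:-→d23:H1→d24:-→d25:-→d26:-→d27:H2  best=H2

== LOOKUPS ==
["H3","H0","H2","H2","H0","H1","H1","H1","H1","H1","H2","H2","H2"]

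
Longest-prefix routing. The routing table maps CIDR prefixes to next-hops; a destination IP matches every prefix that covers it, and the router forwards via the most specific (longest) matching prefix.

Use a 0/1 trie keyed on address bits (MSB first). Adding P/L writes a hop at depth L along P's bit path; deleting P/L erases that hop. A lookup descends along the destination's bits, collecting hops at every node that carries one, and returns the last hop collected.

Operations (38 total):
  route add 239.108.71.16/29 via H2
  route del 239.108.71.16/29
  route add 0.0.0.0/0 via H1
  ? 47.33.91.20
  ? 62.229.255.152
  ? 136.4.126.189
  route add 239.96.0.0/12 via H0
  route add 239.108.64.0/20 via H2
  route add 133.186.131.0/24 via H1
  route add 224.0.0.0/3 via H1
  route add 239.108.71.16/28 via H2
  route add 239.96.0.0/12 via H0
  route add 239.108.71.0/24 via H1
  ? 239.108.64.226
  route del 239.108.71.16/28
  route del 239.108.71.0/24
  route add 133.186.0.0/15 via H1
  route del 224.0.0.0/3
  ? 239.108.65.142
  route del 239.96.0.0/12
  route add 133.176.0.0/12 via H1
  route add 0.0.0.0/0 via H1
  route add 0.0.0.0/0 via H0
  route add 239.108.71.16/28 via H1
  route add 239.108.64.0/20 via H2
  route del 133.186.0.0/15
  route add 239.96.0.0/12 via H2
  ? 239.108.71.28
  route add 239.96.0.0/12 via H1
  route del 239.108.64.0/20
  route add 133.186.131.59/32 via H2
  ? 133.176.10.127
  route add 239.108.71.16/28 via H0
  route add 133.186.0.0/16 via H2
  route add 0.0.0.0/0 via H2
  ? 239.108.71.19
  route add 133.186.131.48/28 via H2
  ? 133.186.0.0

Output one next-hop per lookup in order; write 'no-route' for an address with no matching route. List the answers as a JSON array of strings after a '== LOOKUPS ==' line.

Apply in order:
  add 239.108.71.16/29 -> H2 at depth 29
  del 239.108.71.16/29 (clear depth 29)
  add 0.0.0.0/0 -> H1 at depth 0
  ? 47.33.91.20  path d0:H1  best=H1
  ? 62.229.255.152  path d0:H1  best=H1
  ? 136.4.126.189  path d0:H1→d1:-  best=H1
  add 239.96.0.0/12 -> H0 at depth 12
  add 239.108.64.0/20 -> H2 at depth 20
  add 133.186.131.0/24 -> H1 at depth 24
  add 224.0.0.0/3 -> H1 at depth 3
  add 239.108.71.16/28 -> H2 at depth 28
  add 239.96.0.0/12 -> H0 at depth 12
  add 239.108.71.0/24 -> H1 at depth 24
  ? 239.108.64.226  path d0:H1→d1:-→d2:-→d3:H1→d4:-→d5:-→d6:-→d7:-→d8:-→d9:-→d10:-→d11:-→d12:H0→d13:-→d14:-→d15:-→d16:-→d17:-→d18:-→d19:-→d20:H2→d21:-  best=H2
  del 239.108.71.16/28 (clear depth 28)
  del 239.108.71.0/24 (clear depth 24)
  add 133.186.0.0/15 -> H1 at depth 15
  del 224.0.0.0/3 (clear depth 3)
  ? 239.108.65.142  path d0:H1→d1:-→d2:-→d3:-→d4:-→d5:-→d6:-→d7:-→d8:-→d9:-→d10:-→d11:-→d12:H0→d13:-→d14:-→d15:-→d16:-→d17:-→d18:-→d19:-→d20:H2→d21:-  best=H2
  del 239.96.0.0/12 (clear depth 12)
  add 133.176.0.0/12 -> H1 at depth 12
  add 0.0.0.0/0 -> H1 at depth 0
  add 0.0.0.0/0 -> H0 at depth 0
  add 239.108.71.16/28 -> H1 at depth 28
  add 239.108.64.0/20 -> H2 at depth 20
  del 133.186.0.0/15 (clear depth 15)
  add 239.96.0.0/12 -> H2 at depth 12
  ? 239.108.71.28  path d0:H0→d1:-→d2:-→d3:-→d4:-→d5:-→d6:-→d7:-→d8:-→d9:-→d10:-→d11:-→d12:H2→d13:-→d14:-→d15:-→d16:-→d17:-→d18:-→d19:-→d20:H2→d21:-→d22:-→d23:-→d24:-→d25:-→d26:-→d27:-→d28:H1  best=H1
  add 239.96.0.0/12 -> H1 at depth 12
  del 239.108.64.0/20 (clear depth 20)
  add 133.186.131.59/32 -> H2 at depth 32
  ? 133.176.10.127  path d0:H0→d1:-→d2:-→d3:-→d4:-→d5:-→d6:-→d7:-→d8:-→d9:-→d10:-→d11:-→d12:H1  best=H1
  add 239.108.71.16/28 -> H0 at depth 28
  add 133.186.0.0/16 -> H2 at depth 16
  add 0.0.0.0/0 -> H2 at depth 0
  ? 239.108.71.19  path d0:H2→d1:-→d2:-→d3:-→d4:-→d5:-→d6:-→d7:-→d8:-→d9:-→d10:-→d11:-→d12:H1→d13:-→d14:-→d15:-→d16:-→d17:-→d18:-→d19:-→d20:-→d21:-→d22:-→d23:-→d24:-→d25:-→d26:-→d27:-→d28:H0→d29:-  best=H0
  add 133.186.131.48/28 -> H2 at depth 28
  ? 133.186.0.0  path d0:H2→d1:-→d2:-→d3:-→d4:-→d5:-→d6:-→d7:-→d8:-→d9:-→d10:-→d11:-→d12:H1→d13:-→d14:-→d15:-→d16:H2  best=H2

== LOOKUPS ==
["H1","H1","H1","H2","H2","H1","H1","H0","H2"]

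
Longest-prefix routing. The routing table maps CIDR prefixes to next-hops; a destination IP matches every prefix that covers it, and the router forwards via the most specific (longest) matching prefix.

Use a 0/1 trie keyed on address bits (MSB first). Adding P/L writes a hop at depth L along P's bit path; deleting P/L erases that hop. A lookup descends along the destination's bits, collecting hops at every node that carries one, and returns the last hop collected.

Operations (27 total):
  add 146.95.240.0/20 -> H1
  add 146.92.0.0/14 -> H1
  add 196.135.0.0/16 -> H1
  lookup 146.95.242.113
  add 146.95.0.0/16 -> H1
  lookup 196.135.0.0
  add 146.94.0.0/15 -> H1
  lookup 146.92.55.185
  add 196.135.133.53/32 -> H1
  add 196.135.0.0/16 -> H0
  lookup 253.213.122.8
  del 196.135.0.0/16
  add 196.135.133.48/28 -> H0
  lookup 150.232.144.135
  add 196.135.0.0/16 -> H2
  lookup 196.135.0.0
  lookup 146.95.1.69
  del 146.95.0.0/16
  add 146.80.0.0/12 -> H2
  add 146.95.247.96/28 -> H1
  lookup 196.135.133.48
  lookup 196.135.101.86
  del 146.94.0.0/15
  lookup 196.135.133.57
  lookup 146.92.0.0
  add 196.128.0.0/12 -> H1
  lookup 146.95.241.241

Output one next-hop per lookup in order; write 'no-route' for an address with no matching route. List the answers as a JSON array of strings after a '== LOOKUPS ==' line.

Trace:
  + 146.95.240.0/20 (H1) depth=20
  + 146.92.0.0/14 (H1) depth=14
  + 196.135.0.0/16 (H1) depth=16
  lookup 146.95.242.113: bits 10010010010111111111 walk d0:-→d1:-→d2:-→d3:-→d4:-→d5:-→d6:-→d7:-→d8:-→d9:-→d10:-→d11:-→d12:-→d13:-→d14:H1→d15:-→d16:-→d17:-→d18:-→d19:-→d20:H1 -> H1
  + 146.95.0.0/16 (H1) depth=16
  lookup 196.135.0.0: bits 1100010010000111 walk d0:-→d1:-→d2:-→d3:-→d4:-→d5:-→d6:-→d7:-→d8:-→d9:-→d10:-→d11:-→d12:-→d13:-→d14:-→d15:-→d16:H1 -> H1
  + 146.94.0.0/15 (H1) depth=15
  lookup 146.92.55.185: bits 10010010010111 walk d0:-→d1:-→d2:-→d3:-→d4:-→d5:-→d6:-→d7:-→d8:-→d9:-→d10:-→d11:-→d12:-→d13:-→d14:H1 -> H1
  + 196.135.133.53/32 (H1) depth=32
  + 196.135.0.0/16 (H0) depth=16
  lookup 253.213.122.8: bits 11 walk d0:-→d1:-→d2:- -> no-route
  del 196.135.0.0/16 (clear depth 16)
  + 196.135.133.48/28 (H0) depth=28
  lookup 150.232.144.135: bits 10010 walk d0:-→d1:-→d2:-→d3:-→d4:-→d5:- -> no-route
  + 196.135.0.0/16 (H2) depth=16
  lookup 196.135.0.0: bits 1100010010000111 walk d0:-→d1:-→d2:-→d3:-→d4:-→d5:-→d6:-→d7:-→d8:-→d9:-→d10:-→d11:-→d12:-→d13:-→d14:-→d15:-→d16:H2 -> H2
  lookup 146.95.1.69: bits 1001001001011111 walk d0:-→d1:-→d2:-→d3:-→d4:-→d5:-→d6:-→d7:-→d8:-→d9:-→d10:-→d11:-→d12:-→d13:-→d14:H1→d15:H1→d16:H1 -> H1
  del 146.95.0.0/16 (clear depth 16)
  + 146.80.0.0/12 (H2) depth=12
  + 146.95.247.96/28 (H1) depth=28
  lookup 196.135.133.48: bits 11000100100001111000010100110 walk d0:-→d1:-→d2:-→d3:-→d4:-→d5:-→d6:-→d7:-→d8:-→d9:-→d10:-→d11:-→d12:-→d13:-→d14:-→d15:-→d16:H2→d17:-→d18:-→d19:-→d20:-→d21:-→d22:-→d23:-→d24:-→d25:-→d26:-→d27:-→d28:H0→d29:- -> H0
  lookup 196.135.101.86: bits 1100010010000111 walk d0:-→d1:-→d2:-→d3:-→d4:-→d5:-→d6:-→d7:-→d8:-→d9:-→d10:-→d11:-→d12:-→d13:-→d14:-→d15:-→d16:H2 -> H2
  del 146.94.0.0/15 (clear depth 15)
  lookup 196.135.133.57: bits 1100010010000111100001010011 walk d0:-→d1:-→d2:-→d3:-→d4:-→d5:-→d6:-→d7:-→d8:-→d9:-→d10:-→d11:-→d12:-→d13:-→d14:-→d15:-→d16:H2→d17:-→d18:-→d19:-→d20:-→d21:-→d22:-→d23:-→d24:-→d25:-→d26:-→d27:-→d28:H0 -> H0
  lookup 146.92.0.0: bits 10010010010111 walk d0:-→d1:-→d2:-→d3:-→d4:-→d5:-→d6:-→d7:-→d8:-→d9:-→d10:-→d11:-→d12:H2→d13:-→d14:H1 -> H1
  + 196.128.0.0/12 (H1) depth=12
  lookup 146.95.241.241: bits 100100100101111111110 walk d0:-→d1:-→d2:-→d3:-→d4:-→d5:-→d6:-→d7:-→d8:-→d9:-→d10:-→d11:-→d12:H2→d13:-→d14:H1→d15:-→d16:-→d17:-→d18:-→d19:-→d20:H1→d21:- -> H1

== LOOKUPS ==
["H1","H1","H1","no-route","no-route","H2","H1","H0","H2","H0","H1","H1"]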